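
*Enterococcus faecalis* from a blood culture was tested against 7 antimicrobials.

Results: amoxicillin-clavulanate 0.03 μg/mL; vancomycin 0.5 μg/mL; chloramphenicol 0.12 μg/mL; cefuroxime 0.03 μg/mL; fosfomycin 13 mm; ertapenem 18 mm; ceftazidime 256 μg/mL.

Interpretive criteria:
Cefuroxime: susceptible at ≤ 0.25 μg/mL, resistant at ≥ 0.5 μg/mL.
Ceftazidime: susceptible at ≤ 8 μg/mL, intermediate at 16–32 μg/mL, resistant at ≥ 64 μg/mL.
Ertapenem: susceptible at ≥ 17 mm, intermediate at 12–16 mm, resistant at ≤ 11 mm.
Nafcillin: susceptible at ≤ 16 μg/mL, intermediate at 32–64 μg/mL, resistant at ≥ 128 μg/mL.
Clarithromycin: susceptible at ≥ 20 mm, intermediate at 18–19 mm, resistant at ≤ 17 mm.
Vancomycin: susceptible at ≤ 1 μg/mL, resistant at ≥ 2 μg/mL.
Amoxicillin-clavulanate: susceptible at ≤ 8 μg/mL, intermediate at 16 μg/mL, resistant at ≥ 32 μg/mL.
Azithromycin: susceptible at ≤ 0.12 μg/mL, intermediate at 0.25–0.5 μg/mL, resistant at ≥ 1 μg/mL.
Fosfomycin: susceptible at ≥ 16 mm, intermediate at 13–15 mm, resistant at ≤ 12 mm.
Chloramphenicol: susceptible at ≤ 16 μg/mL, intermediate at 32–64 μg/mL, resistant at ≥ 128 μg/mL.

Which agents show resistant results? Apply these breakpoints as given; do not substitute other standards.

ceftazidime

Amoxicillin-clavulanate 0.03 μg/mL: ≤ 8 μg/mL ⇒ susceptible
Vancomycin (0.5 μg/mL) ≤ 1 μg/mL ⇒ Susceptible
Chloramphenicol 0.12 μg/mL: ≤ 16 μg/mL ⇒ Susceptible
Cefuroxime 0.03 μg/mL: ≤ 0.25 μg/mL → S
Fosfomycin (13 mm) in 13–15 mm — intermediate
Ertapenem 18 mm: ≥ 17 mm → S
Ceftazidime: 256 μg/mL is ≥ 64 μg/mL ⇒ resistant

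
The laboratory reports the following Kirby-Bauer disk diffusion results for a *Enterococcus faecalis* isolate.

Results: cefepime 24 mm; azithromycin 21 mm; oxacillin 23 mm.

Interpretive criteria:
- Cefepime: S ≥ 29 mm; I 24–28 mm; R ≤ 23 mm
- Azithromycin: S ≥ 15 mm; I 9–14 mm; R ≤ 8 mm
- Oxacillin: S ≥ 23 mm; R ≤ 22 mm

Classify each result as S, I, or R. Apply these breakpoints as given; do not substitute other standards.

I, S, S

Cefepime (24 mm) in 24–28 mm → Intermediate
Azithromycin 21 mm: ≥ 15 mm ⇒ S
Oxacillin: 23 mm is ≥ 23 mm → S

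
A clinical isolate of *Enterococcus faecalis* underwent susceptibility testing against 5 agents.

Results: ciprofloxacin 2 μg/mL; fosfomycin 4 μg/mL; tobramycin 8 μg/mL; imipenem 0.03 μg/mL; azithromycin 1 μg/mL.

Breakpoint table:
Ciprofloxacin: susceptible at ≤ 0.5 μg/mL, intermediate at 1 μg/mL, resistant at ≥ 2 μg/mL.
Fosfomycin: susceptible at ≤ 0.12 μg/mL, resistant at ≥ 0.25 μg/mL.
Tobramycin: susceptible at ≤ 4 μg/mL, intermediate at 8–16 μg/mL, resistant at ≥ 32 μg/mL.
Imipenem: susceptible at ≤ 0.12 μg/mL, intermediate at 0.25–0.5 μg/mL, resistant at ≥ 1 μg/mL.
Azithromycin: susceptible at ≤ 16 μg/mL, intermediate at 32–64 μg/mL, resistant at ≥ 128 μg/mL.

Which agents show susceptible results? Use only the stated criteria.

imipenem, azithromycin

Ciprofloxacin (2 μg/mL) ≥ 2 μg/mL → resistant
Fosfomycin: 4 μg/mL is ≥ 0.25 μg/mL ⇒ Resistant
Tobramycin (8 μg/mL) in 8–16 μg/mL — I
Imipenem 0.03 μg/mL: ≤ 0.12 μg/mL → Susceptible
Azithromycin 1 μg/mL: ≤ 16 μg/mL → susceptible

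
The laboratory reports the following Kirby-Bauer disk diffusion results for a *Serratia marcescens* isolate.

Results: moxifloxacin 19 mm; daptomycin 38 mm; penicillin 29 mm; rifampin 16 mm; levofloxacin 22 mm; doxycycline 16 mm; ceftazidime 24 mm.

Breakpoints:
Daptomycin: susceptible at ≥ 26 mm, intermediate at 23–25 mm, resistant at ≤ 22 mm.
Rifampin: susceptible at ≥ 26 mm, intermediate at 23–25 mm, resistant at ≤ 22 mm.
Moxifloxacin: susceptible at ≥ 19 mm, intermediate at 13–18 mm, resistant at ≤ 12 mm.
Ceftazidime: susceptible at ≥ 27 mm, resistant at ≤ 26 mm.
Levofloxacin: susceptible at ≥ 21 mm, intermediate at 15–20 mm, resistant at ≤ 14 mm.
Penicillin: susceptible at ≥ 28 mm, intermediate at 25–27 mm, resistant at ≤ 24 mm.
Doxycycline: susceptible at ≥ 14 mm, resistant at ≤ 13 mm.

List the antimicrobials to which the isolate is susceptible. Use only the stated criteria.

moxifloxacin, daptomycin, penicillin, levofloxacin, doxycycline

Moxifloxacin (19 mm) ≥ 19 mm ⇒ S
Daptomycin (38 mm) ≥ 26 mm → S
Penicillin: 29 mm is ≥ 28 mm — susceptible
Rifampin 16 mm: ≤ 22 mm → Resistant
Levofloxacin 22 mm: ≥ 21 mm — S
Doxycycline: 16 mm is ≥ 14 mm ⇒ S
Ceftazidime 24 mm: ≤ 26 mm → R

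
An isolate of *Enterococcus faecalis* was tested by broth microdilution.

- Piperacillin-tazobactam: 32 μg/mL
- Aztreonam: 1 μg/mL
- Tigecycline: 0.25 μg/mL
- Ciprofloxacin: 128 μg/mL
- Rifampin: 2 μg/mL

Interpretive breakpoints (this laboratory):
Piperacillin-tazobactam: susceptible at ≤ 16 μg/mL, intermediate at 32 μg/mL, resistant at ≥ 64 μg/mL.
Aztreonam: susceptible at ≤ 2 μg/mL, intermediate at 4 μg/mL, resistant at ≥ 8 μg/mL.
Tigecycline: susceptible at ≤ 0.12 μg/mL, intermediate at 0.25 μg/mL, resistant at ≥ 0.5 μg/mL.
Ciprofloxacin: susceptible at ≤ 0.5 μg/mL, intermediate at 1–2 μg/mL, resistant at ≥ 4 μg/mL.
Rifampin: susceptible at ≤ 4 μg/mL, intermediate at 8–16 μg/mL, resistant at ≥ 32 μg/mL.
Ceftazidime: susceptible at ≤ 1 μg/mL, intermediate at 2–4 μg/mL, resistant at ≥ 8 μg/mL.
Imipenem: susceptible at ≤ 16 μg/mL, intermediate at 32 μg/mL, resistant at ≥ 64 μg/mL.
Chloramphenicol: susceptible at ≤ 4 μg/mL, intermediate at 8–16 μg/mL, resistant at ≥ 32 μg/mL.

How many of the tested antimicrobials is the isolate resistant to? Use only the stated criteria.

1

Piperacillin-tazobactam: 32 μg/mL is = 32 μg/mL — I
Aztreonam 1 μg/mL: ≤ 2 μg/mL → S
Tigecycline (0.25 μg/mL) = 0.25 μg/mL ⇒ Intermediate
Ciprofloxacin: 128 μg/mL is ≥ 4 μg/mL ⇒ resistant
Rifampin 2 μg/mL: ≤ 4 μg/mL — susceptible
Resistant: 1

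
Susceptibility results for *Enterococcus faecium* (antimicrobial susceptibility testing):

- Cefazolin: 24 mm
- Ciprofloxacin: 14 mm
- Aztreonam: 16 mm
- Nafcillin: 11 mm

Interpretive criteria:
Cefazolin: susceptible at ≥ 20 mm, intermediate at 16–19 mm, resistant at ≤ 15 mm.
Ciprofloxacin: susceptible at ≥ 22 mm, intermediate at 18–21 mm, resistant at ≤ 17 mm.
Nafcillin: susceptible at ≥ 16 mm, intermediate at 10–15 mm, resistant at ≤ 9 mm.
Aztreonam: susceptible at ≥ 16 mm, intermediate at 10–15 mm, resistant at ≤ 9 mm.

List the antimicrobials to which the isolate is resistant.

Cefazolin (24 mm) ≥ 20 mm — susceptible
Ciprofloxacin 14 mm: ≤ 17 mm → resistant
Aztreonam (16 mm) ≥ 16 mm — S
Nafcillin: 11 mm is in 10–15 mm → intermediate

ciprofloxacin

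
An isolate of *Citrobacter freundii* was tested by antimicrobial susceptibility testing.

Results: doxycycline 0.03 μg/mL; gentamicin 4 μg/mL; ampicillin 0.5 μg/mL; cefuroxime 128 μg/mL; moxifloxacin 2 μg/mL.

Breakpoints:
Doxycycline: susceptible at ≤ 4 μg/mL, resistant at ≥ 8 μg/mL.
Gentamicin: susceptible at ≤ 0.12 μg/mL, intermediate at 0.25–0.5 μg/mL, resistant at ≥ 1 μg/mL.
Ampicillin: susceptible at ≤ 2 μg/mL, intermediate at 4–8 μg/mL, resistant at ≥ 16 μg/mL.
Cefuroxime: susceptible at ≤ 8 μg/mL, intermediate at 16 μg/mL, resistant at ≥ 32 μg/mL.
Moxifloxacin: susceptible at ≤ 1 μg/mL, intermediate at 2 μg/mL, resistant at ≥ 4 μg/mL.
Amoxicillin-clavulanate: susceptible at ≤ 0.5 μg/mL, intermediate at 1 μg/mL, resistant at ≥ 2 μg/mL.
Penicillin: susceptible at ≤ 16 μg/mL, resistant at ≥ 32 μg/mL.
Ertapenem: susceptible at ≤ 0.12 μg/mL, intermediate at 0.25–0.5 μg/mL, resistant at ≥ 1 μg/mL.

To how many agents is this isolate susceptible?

Doxycycline: 0.03 μg/mL is ≤ 4 μg/mL ⇒ Susceptible
Gentamicin (4 μg/mL) ≥ 1 μg/mL — resistant
Ampicillin: 0.5 μg/mL is ≤ 2 μg/mL → susceptible
Cefuroxime (128 μg/mL) ≥ 32 μg/mL — R
Moxifloxacin 2 μg/mL: = 2 μg/mL — Intermediate
Susceptible: 2

2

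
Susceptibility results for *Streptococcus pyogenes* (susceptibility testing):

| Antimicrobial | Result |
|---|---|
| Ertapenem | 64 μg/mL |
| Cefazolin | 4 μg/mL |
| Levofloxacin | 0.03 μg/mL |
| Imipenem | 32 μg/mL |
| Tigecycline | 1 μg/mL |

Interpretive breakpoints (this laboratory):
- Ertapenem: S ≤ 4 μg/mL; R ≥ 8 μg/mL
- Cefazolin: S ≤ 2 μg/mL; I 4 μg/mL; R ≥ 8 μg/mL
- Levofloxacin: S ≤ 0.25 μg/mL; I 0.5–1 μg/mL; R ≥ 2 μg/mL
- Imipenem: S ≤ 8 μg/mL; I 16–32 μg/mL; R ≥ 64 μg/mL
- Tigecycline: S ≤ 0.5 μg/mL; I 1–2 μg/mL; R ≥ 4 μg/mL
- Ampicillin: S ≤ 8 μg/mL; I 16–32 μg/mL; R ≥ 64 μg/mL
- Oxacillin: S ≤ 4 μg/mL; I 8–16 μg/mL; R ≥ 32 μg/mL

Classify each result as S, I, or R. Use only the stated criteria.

Ertapenem: 64 μg/mL is ≥ 8 μg/mL ⇒ R
Cefazolin 4 μg/mL: = 4 μg/mL ⇒ Intermediate
Levofloxacin 0.03 μg/mL: ≤ 0.25 μg/mL → susceptible
Imipenem 32 μg/mL: in 16–32 μg/mL — intermediate
Tigecycline 1 μg/mL: in 1–2 μg/mL ⇒ intermediate

R, I, S, I, I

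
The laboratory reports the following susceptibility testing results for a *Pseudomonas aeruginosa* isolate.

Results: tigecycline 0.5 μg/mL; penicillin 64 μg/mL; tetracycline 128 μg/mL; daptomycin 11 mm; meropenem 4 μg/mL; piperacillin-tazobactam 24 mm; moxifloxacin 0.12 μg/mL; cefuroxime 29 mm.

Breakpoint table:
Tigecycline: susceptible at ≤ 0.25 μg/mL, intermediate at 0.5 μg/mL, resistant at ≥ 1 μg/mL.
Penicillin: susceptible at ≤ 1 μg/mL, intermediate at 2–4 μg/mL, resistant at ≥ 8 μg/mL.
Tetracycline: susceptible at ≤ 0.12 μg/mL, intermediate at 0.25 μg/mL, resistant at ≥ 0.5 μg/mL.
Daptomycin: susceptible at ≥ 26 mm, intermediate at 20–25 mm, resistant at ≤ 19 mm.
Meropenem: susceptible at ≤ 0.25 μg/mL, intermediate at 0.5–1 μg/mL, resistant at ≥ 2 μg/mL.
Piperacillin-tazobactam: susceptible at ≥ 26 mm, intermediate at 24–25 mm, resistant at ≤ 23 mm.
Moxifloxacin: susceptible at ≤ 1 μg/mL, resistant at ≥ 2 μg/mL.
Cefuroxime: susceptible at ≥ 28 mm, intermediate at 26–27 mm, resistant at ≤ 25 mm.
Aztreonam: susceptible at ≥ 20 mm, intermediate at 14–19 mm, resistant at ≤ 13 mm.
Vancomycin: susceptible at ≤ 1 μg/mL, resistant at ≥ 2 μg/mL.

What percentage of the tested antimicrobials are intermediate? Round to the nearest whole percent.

25%

Tigecycline: 0.5 μg/mL is = 0.5 μg/mL — I
Penicillin (64 μg/mL) ≥ 8 μg/mL ⇒ resistant
Tetracycline: 128 μg/mL is ≥ 0.5 μg/mL ⇒ resistant
Daptomycin 11 mm: ≤ 19 mm → resistant
Meropenem 4 μg/mL: ≥ 2 μg/mL → Resistant
Piperacillin-tazobactam 24 mm: in 24–25 mm ⇒ intermediate
Moxifloxacin: 0.12 μg/mL is ≤ 1 μg/mL → Susceptible
Cefuroxime: 29 mm is ≥ 28 mm — susceptible
Intermediate: 2/8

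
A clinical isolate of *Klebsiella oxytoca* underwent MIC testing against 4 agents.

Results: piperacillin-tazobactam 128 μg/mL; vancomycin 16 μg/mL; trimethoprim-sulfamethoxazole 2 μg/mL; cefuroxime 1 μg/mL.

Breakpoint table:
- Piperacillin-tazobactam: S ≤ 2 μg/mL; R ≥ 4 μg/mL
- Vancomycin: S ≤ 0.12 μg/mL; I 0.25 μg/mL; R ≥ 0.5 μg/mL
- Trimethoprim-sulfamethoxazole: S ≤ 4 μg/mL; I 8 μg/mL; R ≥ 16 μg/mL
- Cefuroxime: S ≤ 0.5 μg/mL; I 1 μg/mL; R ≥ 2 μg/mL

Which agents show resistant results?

Piperacillin-tazobactam 128 μg/mL: ≥ 4 μg/mL → resistant
Vancomycin (16 μg/mL) ≥ 0.5 μg/mL → Resistant
Trimethoprim-sulfamethoxazole (2 μg/mL) ≤ 4 μg/mL ⇒ S
Cefuroxime (1 μg/mL) = 1 μg/mL ⇒ intermediate

piperacillin-tazobactam, vancomycin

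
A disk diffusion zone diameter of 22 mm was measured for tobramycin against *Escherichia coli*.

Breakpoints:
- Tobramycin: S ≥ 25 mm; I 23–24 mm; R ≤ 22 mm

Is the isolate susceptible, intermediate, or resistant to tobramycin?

Resistant

Tobramycin (22 mm) ≤ 22 mm — R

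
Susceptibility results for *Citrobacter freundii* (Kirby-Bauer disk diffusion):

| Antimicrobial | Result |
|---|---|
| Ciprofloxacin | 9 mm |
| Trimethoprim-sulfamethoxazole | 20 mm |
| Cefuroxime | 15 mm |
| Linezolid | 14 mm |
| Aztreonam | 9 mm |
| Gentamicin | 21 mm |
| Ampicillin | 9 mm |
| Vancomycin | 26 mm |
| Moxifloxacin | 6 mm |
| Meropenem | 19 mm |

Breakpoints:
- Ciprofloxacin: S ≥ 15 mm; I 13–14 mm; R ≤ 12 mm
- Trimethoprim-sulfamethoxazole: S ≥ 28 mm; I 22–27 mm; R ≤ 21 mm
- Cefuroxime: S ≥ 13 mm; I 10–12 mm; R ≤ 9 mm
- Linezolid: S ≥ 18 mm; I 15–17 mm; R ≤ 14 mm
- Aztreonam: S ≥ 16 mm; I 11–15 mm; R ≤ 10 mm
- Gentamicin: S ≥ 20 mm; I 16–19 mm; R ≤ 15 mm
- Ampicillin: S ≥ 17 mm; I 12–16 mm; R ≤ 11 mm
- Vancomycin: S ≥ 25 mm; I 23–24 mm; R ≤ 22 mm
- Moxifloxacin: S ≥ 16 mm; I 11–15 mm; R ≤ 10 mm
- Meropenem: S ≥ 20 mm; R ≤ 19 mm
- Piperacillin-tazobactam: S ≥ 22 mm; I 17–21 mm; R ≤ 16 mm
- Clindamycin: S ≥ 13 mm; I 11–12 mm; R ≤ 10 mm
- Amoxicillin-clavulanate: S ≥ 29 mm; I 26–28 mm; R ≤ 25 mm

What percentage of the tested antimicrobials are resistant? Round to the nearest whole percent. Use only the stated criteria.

Ciprofloxacin: 9 mm is ≤ 12 mm → R
Trimethoprim-sulfamethoxazole: 20 mm is ≤ 21 mm — Resistant
Cefuroxime: 15 mm is ≥ 13 mm — susceptible
Linezolid 14 mm: ≤ 14 mm ⇒ Resistant
Aztreonam (9 mm) ≤ 10 mm → R
Gentamicin (21 mm) ≥ 20 mm — susceptible
Ampicillin (9 mm) ≤ 11 mm — Resistant
Vancomycin 26 mm: ≥ 25 mm ⇒ S
Moxifloxacin: 6 mm is ≤ 10 mm — R
Meropenem (19 mm) ≤ 19 mm → R
Resistant: 7/10

70%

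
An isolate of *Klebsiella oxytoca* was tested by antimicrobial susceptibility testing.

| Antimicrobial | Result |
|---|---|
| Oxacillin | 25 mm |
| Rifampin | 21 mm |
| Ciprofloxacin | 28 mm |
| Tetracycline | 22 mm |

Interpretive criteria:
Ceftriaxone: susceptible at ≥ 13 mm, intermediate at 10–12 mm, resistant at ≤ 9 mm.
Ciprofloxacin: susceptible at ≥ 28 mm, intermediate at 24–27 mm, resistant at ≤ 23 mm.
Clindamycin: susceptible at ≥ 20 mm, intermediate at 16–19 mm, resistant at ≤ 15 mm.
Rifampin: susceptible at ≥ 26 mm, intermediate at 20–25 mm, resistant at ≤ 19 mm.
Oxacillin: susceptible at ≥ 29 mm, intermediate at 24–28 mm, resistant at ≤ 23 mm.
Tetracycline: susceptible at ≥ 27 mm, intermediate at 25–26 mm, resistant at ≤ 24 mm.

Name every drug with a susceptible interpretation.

Oxacillin (25 mm) in 24–28 mm → intermediate
Rifampin (21 mm) in 20–25 mm → I
Ciprofloxacin (28 mm) ≥ 28 mm — susceptible
Tetracycline (22 mm) ≤ 24 mm ⇒ resistant

ciprofloxacin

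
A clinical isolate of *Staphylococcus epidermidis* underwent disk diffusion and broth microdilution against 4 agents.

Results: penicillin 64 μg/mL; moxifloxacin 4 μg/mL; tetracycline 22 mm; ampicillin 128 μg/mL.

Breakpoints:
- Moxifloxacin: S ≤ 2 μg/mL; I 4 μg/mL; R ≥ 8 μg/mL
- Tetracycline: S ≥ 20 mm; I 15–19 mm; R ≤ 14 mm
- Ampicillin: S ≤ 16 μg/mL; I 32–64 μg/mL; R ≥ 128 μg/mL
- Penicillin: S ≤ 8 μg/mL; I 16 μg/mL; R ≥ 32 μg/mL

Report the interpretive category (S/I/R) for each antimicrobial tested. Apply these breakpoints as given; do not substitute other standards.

R, I, S, R

Penicillin: 64 μg/mL is ≥ 32 μg/mL → Resistant
Moxifloxacin: 4 μg/mL is = 4 μg/mL — intermediate
Tetracycline 22 mm: ≥ 20 mm ⇒ S
Ampicillin (128 μg/mL) ≥ 128 μg/mL — Resistant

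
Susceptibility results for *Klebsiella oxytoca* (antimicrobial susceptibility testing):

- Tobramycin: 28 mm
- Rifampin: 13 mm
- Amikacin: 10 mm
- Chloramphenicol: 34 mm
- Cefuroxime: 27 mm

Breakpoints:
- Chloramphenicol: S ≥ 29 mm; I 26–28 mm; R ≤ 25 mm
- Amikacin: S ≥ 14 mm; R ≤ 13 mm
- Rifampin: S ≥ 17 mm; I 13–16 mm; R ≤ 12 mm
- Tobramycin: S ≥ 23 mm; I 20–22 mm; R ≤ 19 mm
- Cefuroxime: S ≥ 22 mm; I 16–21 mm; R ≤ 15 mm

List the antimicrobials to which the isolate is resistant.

Tobramycin (28 mm) ≥ 23 mm → S
Rifampin 13 mm: in 13–16 mm → I
Amikacin: 10 mm is ≤ 13 mm ⇒ R
Chloramphenicol: 34 mm is ≥ 29 mm ⇒ susceptible
Cefuroxime (27 mm) ≥ 22 mm ⇒ Susceptible

amikacin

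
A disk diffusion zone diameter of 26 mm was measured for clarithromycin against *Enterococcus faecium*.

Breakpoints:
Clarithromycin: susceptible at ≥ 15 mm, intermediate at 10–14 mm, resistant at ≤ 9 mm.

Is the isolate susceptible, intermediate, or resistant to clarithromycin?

Clarithromycin 26 mm: ≥ 15 mm → S

Susceptible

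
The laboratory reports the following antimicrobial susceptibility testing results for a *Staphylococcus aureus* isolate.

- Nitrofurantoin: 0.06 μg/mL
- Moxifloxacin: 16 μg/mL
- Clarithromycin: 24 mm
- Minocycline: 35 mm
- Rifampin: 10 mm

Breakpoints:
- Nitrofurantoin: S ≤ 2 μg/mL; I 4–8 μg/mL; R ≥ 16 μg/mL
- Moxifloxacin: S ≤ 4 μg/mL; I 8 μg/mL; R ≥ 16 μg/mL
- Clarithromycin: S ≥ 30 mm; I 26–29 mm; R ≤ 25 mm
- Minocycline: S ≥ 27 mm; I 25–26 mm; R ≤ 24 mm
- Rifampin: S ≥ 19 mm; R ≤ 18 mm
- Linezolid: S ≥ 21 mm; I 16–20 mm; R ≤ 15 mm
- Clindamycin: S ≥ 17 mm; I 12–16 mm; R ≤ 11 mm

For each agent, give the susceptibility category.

Nitrofurantoin (0.06 μg/mL) ≤ 2 μg/mL → S
Moxifloxacin (16 μg/mL) ≥ 16 μg/mL — R
Clarithromycin 24 mm: ≤ 25 mm ⇒ R
Minocycline: 35 mm is ≥ 27 mm — S
Rifampin (10 mm) ≤ 18 mm — Resistant

S, R, R, S, R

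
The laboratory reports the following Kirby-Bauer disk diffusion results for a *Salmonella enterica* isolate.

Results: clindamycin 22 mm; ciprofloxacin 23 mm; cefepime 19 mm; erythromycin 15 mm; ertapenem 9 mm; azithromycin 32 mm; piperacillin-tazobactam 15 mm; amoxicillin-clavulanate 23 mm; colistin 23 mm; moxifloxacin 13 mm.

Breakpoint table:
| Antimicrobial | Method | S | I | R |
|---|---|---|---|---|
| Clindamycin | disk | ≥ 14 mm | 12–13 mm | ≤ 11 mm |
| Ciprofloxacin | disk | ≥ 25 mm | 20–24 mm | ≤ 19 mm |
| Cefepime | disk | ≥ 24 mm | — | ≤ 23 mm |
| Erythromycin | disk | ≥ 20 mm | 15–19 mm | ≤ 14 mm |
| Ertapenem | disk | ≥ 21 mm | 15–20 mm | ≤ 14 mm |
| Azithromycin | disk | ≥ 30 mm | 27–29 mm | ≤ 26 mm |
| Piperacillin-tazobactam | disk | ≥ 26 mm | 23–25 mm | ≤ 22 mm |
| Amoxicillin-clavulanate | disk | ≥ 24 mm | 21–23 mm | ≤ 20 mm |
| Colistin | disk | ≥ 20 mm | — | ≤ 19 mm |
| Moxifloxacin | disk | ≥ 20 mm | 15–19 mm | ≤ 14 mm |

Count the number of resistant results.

Clindamycin 22 mm: ≥ 14 mm — S
Ciprofloxacin: 23 mm is in 20–24 mm ⇒ Intermediate
Cefepime (19 mm) ≤ 23 mm ⇒ R
Erythromycin (15 mm) in 15–19 mm ⇒ Intermediate
Ertapenem (9 mm) ≤ 14 mm ⇒ Resistant
Azithromycin 32 mm: ≥ 30 mm ⇒ Susceptible
Piperacillin-tazobactam (15 mm) ≤ 22 mm — Resistant
Amoxicillin-clavulanate 23 mm: in 21–23 mm ⇒ I
Colistin: 23 mm is ≥ 20 mm ⇒ Susceptible
Moxifloxacin: 13 mm is ≤ 14 mm — resistant
Resistant: 4

4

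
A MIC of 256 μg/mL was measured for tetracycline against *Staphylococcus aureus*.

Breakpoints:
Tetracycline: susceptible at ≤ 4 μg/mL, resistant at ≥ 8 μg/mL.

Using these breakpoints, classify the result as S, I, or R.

Resistant

Tetracycline 256 μg/mL: ≥ 8 μg/mL — R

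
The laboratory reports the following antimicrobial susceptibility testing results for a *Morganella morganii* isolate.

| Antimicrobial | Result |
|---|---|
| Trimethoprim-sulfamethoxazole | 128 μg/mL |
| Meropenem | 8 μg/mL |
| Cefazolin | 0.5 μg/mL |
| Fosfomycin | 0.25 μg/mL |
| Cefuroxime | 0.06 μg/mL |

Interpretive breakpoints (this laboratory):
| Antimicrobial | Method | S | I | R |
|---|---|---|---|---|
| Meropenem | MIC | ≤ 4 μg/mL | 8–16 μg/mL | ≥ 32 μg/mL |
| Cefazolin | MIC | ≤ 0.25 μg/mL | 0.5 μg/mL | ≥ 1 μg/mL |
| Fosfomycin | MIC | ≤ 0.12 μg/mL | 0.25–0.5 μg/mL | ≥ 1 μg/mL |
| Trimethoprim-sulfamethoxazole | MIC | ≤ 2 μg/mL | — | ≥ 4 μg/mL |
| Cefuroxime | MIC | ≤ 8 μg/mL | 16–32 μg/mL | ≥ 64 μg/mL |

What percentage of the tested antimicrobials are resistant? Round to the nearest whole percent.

Trimethoprim-sulfamethoxazole 128 μg/mL: ≥ 4 μg/mL ⇒ R
Meropenem (8 μg/mL) in 8–16 μg/mL — I
Cefazolin: 0.5 μg/mL is = 0.5 μg/mL — I
Fosfomycin: 0.25 μg/mL is in 0.25–0.5 μg/mL ⇒ Intermediate
Cefuroxime 0.06 μg/mL: ≤ 8 μg/mL ⇒ S
Resistant: 1/5

20%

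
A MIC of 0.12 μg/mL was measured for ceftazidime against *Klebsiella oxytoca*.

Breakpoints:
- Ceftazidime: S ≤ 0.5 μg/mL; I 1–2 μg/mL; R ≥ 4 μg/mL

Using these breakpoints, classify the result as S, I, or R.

Susceptible

Ceftazidime (0.12 μg/mL) ≤ 0.5 μg/mL ⇒ Susceptible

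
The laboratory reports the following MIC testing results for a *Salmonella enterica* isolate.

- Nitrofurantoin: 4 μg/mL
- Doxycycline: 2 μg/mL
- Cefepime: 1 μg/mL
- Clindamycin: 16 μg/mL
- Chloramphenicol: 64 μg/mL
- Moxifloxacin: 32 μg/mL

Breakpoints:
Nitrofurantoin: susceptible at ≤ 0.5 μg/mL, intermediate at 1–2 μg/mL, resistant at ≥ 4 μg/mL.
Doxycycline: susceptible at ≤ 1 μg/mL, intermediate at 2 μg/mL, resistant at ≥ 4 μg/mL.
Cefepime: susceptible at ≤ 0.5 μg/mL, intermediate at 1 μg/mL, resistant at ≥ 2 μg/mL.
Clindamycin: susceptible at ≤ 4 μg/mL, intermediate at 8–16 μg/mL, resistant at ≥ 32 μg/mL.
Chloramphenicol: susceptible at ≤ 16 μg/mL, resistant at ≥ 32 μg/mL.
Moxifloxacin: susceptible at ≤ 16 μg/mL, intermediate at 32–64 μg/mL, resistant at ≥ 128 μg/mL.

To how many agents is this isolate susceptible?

Nitrofurantoin 4 μg/mL: ≥ 4 μg/mL — Resistant
Doxycycline: 2 μg/mL is = 2 μg/mL — intermediate
Cefepime (1 μg/mL) = 1 μg/mL ⇒ I
Clindamycin 16 μg/mL: in 8–16 μg/mL → intermediate
Chloramphenicol 64 μg/mL: ≥ 32 μg/mL — R
Moxifloxacin 32 μg/mL: in 32–64 μg/mL ⇒ intermediate
Susceptible: 0

0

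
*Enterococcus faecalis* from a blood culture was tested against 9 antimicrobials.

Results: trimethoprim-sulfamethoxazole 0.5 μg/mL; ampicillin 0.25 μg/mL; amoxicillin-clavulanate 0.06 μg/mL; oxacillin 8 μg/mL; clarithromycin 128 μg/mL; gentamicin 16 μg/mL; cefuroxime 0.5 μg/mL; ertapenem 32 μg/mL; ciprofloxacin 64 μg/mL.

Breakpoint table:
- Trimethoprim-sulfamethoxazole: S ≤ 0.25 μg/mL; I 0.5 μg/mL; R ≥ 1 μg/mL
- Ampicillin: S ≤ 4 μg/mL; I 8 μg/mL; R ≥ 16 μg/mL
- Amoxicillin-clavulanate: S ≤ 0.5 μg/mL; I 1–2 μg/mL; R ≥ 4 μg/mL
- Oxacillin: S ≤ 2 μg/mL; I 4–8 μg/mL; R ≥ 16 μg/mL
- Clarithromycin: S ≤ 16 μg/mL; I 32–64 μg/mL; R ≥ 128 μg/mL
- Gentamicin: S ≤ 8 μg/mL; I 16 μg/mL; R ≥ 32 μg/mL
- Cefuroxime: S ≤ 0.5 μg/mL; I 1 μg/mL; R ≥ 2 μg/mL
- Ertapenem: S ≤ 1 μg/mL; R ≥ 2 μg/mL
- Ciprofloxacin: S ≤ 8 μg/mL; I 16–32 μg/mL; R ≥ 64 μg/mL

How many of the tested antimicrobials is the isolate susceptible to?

3

Trimethoprim-sulfamethoxazole (0.5 μg/mL) = 0.5 μg/mL ⇒ I
Ampicillin: 0.25 μg/mL is ≤ 4 μg/mL → Susceptible
Amoxicillin-clavulanate (0.06 μg/mL) ≤ 0.5 μg/mL → susceptible
Oxacillin: 8 μg/mL is in 4–8 μg/mL → intermediate
Clarithromycin 128 μg/mL: ≥ 128 μg/mL ⇒ R
Gentamicin 16 μg/mL: = 16 μg/mL — intermediate
Cefuroxime (0.5 μg/mL) ≤ 0.5 μg/mL ⇒ Susceptible
Ertapenem 32 μg/mL: ≥ 2 μg/mL — Resistant
Ciprofloxacin (64 μg/mL) ≥ 64 μg/mL → resistant
Susceptible: 3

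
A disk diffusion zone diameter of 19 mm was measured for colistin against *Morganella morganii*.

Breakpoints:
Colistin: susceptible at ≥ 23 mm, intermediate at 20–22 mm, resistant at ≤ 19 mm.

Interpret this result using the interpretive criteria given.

R

Colistin (19 mm) ≤ 19 mm → Resistant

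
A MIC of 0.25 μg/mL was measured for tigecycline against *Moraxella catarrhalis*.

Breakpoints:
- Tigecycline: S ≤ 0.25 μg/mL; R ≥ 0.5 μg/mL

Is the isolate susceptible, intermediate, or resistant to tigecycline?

Susceptible

Tigecycline 0.25 μg/mL: ≤ 0.25 μg/mL → S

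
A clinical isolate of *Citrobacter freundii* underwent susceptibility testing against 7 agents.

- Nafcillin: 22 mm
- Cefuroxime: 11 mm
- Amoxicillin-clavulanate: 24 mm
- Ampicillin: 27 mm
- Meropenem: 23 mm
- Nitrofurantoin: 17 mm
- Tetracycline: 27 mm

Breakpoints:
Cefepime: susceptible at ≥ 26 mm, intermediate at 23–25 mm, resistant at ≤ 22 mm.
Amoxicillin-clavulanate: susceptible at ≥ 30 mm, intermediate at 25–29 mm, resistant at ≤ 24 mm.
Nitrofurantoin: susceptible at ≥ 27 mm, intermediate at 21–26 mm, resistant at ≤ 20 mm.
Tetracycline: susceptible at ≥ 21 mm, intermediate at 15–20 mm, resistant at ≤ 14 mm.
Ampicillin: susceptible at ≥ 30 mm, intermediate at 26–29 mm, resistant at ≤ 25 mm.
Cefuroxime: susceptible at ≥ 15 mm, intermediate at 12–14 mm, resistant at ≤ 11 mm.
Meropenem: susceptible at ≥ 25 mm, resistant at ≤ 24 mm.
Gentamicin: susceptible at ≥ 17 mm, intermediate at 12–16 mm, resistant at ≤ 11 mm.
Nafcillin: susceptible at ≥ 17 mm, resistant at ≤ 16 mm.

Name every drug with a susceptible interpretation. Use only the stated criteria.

nafcillin, tetracycline

Nafcillin 22 mm: ≥ 17 mm ⇒ susceptible
Cefuroxime (11 mm) ≤ 11 mm ⇒ Resistant
Amoxicillin-clavulanate 24 mm: ≤ 24 mm → R
Ampicillin 27 mm: in 26–29 mm → I
Meropenem (23 mm) ≤ 24 mm ⇒ R
Nitrofurantoin 17 mm: ≤ 20 mm → R
Tetracycline (27 mm) ≥ 21 mm — Susceptible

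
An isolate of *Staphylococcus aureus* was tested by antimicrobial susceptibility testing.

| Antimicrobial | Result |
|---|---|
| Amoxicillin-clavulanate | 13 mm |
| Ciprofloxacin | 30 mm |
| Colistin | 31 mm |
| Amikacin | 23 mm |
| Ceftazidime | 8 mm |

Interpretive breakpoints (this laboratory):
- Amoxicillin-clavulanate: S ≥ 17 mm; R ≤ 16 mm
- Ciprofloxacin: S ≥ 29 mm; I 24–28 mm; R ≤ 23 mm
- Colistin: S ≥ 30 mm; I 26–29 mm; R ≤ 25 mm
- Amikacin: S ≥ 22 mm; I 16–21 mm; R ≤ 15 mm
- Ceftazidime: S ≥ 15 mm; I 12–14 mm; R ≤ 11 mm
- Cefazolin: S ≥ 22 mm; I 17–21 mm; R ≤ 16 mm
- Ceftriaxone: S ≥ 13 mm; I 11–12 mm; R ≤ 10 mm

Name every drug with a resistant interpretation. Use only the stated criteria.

Amoxicillin-clavulanate: 13 mm is ≤ 16 mm — resistant
Ciprofloxacin (30 mm) ≥ 29 mm → susceptible
Colistin 31 mm: ≥ 30 mm — Susceptible
Amikacin 23 mm: ≥ 22 mm → Susceptible
Ceftazidime 8 mm: ≤ 11 mm — R

amoxicillin-clavulanate, ceftazidime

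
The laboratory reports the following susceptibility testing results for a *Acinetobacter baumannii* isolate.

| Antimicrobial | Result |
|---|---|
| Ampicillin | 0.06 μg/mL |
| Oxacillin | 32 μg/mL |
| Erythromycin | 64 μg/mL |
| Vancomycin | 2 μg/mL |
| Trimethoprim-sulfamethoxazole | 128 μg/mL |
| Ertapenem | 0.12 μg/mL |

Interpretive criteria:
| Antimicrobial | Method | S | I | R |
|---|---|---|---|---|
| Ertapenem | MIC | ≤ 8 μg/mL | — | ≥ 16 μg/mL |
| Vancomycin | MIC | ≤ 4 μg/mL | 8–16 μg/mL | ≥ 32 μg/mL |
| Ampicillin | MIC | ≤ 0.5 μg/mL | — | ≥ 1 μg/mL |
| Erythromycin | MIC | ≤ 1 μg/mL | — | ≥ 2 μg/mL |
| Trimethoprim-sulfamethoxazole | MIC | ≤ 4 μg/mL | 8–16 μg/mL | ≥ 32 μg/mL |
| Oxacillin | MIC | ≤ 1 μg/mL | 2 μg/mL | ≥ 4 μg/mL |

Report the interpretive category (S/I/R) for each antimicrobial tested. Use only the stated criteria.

S, R, R, S, R, S

Ampicillin (0.06 μg/mL) ≤ 0.5 μg/mL — Susceptible
Oxacillin 32 μg/mL: ≥ 4 μg/mL → resistant
Erythromycin (64 μg/mL) ≥ 2 μg/mL — resistant
Vancomycin (2 μg/mL) ≤ 4 μg/mL ⇒ Susceptible
Trimethoprim-sulfamethoxazole 128 μg/mL: ≥ 32 μg/mL → resistant
Ertapenem: 0.12 μg/mL is ≤ 8 μg/mL — S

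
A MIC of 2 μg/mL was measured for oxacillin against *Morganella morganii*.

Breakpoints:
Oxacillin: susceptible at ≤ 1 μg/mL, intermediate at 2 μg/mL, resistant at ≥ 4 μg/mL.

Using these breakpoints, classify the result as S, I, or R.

Intermediate

Oxacillin: 2 μg/mL is = 2 μg/mL ⇒ Intermediate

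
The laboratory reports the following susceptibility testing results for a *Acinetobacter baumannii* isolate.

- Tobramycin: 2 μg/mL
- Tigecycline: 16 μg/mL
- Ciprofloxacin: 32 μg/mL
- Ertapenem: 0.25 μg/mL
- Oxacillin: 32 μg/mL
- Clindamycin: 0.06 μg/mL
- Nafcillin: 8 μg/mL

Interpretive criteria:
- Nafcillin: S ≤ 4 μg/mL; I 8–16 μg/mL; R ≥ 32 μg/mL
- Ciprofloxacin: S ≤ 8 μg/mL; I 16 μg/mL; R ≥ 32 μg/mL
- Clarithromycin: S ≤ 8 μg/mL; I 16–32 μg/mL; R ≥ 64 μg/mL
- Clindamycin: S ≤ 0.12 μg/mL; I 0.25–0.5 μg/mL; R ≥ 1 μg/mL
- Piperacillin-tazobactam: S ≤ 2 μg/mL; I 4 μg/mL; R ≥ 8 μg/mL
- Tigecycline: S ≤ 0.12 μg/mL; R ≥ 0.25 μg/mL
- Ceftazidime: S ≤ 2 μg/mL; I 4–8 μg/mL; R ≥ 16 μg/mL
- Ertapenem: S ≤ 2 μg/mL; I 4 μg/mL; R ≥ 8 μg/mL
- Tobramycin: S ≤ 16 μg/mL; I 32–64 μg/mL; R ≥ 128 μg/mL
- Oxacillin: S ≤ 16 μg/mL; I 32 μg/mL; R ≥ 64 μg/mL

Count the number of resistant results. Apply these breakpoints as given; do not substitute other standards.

2

Tobramycin: 2 μg/mL is ≤ 16 μg/mL — Susceptible
Tigecycline (16 μg/mL) ≥ 0.25 μg/mL → resistant
Ciprofloxacin: 32 μg/mL is ≥ 32 μg/mL — Resistant
Ertapenem 0.25 μg/mL: ≤ 2 μg/mL — Susceptible
Oxacillin 32 μg/mL: = 32 μg/mL — I
Clindamycin 0.06 μg/mL: ≤ 0.12 μg/mL ⇒ susceptible
Nafcillin: 8 μg/mL is in 8–16 μg/mL — Intermediate
Resistant: 2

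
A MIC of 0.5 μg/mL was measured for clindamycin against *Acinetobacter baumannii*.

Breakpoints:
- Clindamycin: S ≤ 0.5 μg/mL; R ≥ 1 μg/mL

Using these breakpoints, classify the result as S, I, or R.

Susceptible

Clindamycin: 0.5 μg/mL is ≤ 0.5 μg/mL — S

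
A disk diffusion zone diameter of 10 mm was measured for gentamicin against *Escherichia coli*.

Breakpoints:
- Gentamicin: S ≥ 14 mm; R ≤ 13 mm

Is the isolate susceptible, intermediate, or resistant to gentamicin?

Gentamicin 10 mm: ≤ 13 mm ⇒ Resistant

R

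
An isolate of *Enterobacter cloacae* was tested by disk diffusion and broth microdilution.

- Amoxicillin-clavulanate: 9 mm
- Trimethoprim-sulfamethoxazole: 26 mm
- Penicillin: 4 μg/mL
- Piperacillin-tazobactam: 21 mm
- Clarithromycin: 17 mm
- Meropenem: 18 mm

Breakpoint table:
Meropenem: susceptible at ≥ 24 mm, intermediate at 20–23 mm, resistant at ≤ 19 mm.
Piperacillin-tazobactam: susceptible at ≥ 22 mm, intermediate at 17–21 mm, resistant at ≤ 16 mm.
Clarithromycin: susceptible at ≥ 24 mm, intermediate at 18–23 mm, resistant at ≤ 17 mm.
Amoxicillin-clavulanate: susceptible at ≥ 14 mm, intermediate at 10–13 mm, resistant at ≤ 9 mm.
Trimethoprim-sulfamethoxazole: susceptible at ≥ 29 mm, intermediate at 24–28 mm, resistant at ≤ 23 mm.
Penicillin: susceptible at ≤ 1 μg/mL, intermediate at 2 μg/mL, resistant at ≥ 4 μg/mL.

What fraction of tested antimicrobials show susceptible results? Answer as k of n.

0 of 6

Amoxicillin-clavulanate (9 mm) ≤ 9 mm ⇒ Resistant
Trimethoprim-sulfamethoxazole: 26 mm is in 24–28 mm → I
Penicillin 4 μg/mL: ≥ 4 μg/mL → resistant
Piperacillin-tazobactam: 21 mm is in 17–21 mm → I
Clarithromycin 17 mm: ≤ 17 mm ⇒ resistant
Meropenem: 18 mm is ≤ 19 mm ⇒ R
Susceptible: 0/6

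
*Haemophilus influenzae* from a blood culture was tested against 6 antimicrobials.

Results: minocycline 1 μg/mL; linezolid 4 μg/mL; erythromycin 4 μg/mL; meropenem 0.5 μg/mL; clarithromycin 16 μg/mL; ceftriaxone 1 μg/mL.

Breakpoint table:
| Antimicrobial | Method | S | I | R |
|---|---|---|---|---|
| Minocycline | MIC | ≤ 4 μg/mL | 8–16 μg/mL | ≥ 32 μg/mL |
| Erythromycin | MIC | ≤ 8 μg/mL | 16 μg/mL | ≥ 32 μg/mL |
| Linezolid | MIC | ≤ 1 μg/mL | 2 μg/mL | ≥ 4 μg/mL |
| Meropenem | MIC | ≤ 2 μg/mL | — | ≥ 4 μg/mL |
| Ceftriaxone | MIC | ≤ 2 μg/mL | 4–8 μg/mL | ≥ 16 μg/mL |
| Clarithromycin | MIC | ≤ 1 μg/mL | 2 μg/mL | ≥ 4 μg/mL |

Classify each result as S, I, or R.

S, R, S, S, R, S

Minocycline: 1 μg/mL is ≤ 4 μg/mL — S
Linezolid 4 μg/mL: ≥ 4 μg/mL → resistant
Erythromycin 4 μg/mL: ≤ 8 μg/mL — S
Meropenem (0.5 μg/mL) ≤ 2 μg/mL → susceptible
Clarithromycin: 16 μg/mL is ≥ 4 μg/mL — resistant
Ceftriaxone 1 μg/mL: ≤ 2 μg/mL ⇒ susceptible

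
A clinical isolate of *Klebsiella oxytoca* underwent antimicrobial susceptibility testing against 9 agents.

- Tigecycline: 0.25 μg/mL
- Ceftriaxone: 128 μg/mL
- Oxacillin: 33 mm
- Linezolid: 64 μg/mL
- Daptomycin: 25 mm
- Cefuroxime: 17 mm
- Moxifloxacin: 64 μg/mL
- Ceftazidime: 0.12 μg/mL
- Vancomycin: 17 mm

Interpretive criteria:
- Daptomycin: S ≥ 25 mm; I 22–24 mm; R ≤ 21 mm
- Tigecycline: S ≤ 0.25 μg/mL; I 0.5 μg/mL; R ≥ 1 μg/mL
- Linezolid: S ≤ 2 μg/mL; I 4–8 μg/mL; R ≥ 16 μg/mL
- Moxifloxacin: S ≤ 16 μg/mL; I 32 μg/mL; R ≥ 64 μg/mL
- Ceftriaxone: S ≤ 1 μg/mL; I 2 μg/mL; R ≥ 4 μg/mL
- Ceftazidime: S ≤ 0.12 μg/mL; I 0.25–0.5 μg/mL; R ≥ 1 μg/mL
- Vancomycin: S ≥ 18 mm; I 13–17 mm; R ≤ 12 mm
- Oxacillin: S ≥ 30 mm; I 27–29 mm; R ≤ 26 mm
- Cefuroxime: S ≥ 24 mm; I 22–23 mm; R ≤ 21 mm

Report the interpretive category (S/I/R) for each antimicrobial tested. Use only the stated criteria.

Tigecycline: 0.25 μg/mL is ≤ 0.25 μg/mL → susceptible
Ceftriaxone (128 μg/mL) ≥ 4 μg/mL ⇒ resistant
Oxacillin 33 mm: ≥ 30 mm → Susceptible
Linezolid (64 μg/mL) ≥ 16 μg/mL → Resistant
Daptomycin: 25 mm is ≥ 25 mm → susceptible
Cefuroxime: 17 mm is ≤ 21 mm → Resistant
Moxifloxacin: 64 μg/mL is ≥ 64 μg/mL → R
Ceftazidime: 0.12 μg/mL is ≤ 0.12 μg/mL → susceptible
Vancomycin 17 mm: in 13–17 mm — intermediate

S, R, S, R, S, R, R, S, I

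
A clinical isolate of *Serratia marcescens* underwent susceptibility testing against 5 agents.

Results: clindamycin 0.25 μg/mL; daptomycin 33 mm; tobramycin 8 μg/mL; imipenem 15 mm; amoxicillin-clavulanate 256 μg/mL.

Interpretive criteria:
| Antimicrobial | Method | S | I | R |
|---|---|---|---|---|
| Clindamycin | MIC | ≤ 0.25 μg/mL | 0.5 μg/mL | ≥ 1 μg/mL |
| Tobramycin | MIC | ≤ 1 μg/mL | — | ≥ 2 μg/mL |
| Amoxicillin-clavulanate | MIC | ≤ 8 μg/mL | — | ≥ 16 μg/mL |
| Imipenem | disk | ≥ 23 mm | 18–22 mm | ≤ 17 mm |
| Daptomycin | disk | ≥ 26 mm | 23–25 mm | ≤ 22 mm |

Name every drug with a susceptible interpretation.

clindamycin, daptomycin

Clindamycin 0.25 μg/mL: ≤ 0.25 μg/mL ⇒ Susceptible
Daptomycin: 33 mm is ≥ 26 mm → Susceptible
Tobramycin (8 μg/mL) ≥ 2 μg/mL → R
Imipenem: 15 mm is ≤ 17 mm — resistant
Amoxicillin-clavulanate: 256 μg/mL is ≥ 16 μg/mL → resistant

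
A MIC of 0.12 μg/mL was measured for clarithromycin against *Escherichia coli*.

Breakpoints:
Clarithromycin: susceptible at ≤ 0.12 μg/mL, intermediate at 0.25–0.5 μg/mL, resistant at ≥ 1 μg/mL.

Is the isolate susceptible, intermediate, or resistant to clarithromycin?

Clarithromycin: 0.12 μg/mL is ≤ 0.12 μg/mL — Susceptible

S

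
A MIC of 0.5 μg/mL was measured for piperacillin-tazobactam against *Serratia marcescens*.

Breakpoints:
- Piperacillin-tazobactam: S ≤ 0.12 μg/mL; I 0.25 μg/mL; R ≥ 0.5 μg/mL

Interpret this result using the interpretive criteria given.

Resistant

Piperacillin-tazobactam 0.5 μg/mL: ≥ 0.5 μg/mL → resistant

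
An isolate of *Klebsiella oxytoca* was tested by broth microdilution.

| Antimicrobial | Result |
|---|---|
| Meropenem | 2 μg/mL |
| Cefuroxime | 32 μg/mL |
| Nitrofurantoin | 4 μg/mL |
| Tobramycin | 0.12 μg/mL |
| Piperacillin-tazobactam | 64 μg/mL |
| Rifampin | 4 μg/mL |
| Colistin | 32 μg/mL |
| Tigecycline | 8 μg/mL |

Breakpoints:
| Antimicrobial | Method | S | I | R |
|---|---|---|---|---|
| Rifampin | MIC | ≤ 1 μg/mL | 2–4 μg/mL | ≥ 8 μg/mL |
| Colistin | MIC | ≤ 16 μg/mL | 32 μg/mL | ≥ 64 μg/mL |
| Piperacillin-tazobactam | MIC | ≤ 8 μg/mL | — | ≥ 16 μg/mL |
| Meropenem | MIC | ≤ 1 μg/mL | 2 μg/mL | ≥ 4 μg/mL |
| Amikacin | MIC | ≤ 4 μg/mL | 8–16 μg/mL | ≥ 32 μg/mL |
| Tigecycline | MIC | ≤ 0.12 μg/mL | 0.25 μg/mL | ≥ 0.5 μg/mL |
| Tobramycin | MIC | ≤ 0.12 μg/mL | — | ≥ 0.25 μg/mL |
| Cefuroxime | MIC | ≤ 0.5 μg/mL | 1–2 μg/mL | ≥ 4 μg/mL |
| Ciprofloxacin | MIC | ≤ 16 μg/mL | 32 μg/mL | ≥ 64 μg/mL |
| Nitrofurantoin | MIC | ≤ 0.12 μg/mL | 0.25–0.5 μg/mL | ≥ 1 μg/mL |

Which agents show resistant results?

Meropenem: 2 μg/mL is = 2 μg/mL — I
Cefuroxime (32 μg/mL) ≥ 4 μg/mL — R
Nitrofurantoin: 4 μg/mL is ≥ 1 μg/mL ⇒ R
Tobramycin 0.12 μg/mL: ≤ 0.12 μg/mL → susceptible
Piperacillin-tazobactam 64 μg/mL: ≥ 16 μg/mL ⇒ resistant
Rifampin (4 μg/mL) in 2–4 μg/mL — Intermediate
Colistin (32 μg/mL) = 32 μg/mL → I
Tigecycline: 8 μg/mL is ≥ 0.5 μg/mL → R

cefuroxime, nitrofurantoin, piperacillin-tazobactam, tigecycline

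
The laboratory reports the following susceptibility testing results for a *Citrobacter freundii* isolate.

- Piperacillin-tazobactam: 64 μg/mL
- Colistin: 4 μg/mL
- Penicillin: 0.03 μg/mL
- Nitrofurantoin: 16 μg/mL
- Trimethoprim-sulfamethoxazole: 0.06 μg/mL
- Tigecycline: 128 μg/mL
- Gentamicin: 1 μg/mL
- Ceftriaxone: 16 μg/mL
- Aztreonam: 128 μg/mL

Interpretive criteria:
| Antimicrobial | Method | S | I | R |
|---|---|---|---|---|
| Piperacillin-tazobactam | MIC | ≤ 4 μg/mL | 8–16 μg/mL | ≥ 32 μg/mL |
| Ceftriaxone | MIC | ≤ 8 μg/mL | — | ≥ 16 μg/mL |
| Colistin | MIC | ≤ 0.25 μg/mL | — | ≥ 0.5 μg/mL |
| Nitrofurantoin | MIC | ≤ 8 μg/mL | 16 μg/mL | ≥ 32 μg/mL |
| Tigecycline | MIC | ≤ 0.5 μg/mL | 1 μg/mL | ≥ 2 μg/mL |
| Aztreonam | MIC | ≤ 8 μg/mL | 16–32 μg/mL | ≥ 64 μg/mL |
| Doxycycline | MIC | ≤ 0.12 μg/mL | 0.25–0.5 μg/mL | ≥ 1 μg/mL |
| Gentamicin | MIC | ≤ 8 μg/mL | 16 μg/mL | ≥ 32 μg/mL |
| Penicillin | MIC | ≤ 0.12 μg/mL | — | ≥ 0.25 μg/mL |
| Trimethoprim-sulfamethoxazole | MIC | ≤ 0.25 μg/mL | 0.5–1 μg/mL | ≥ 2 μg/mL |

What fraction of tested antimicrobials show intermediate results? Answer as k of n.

1 of 9

Piperacillin-tazobactam: 64 μg/mL is ≥ 32 μg/mL → resistant
Colistin 4 μg/mL: ≥ 0.5 μg/mL → resistant
Penicillin: 0.03 μg/mL is ≤ 0.12 μg/mL — Susceptible
Nitrofurantoin: 16 μg/mL is = 16 μg/mL → I
Trimethoprim-sulfamethoxazole: 0.06 μg/mL is ≤ 0.25 μg/mL — susceptible
Tigecycline (128 μg/mL) ≥ 2 μg/mL — resistant
Gentamicin 1 μg/mL: ≤ 8 μg/mL → S
Ceftriaxone (16 μg/mL) ≥ 16 μg/mL ⇒ Resistant
Aztreonam: 128 μg/mL is ≥ 64 μg/mL → Resistant
Intermediate: 1/9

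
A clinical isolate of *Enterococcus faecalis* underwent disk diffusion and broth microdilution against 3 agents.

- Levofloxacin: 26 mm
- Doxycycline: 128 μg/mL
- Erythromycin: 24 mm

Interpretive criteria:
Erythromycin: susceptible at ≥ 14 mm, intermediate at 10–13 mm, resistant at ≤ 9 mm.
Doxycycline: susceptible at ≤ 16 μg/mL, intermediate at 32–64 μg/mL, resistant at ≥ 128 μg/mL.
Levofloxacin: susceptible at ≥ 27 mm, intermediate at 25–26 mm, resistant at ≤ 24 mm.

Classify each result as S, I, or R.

I, R, S

Levofloxacin: 26 mm is in 25–26 mm — Intermediate
Doxycycline: 128 μg/mL is ≥ 128 μg/mL — Resistant
Erythromycin: 24 mm is ≥ 14 mm ⇒ susceptible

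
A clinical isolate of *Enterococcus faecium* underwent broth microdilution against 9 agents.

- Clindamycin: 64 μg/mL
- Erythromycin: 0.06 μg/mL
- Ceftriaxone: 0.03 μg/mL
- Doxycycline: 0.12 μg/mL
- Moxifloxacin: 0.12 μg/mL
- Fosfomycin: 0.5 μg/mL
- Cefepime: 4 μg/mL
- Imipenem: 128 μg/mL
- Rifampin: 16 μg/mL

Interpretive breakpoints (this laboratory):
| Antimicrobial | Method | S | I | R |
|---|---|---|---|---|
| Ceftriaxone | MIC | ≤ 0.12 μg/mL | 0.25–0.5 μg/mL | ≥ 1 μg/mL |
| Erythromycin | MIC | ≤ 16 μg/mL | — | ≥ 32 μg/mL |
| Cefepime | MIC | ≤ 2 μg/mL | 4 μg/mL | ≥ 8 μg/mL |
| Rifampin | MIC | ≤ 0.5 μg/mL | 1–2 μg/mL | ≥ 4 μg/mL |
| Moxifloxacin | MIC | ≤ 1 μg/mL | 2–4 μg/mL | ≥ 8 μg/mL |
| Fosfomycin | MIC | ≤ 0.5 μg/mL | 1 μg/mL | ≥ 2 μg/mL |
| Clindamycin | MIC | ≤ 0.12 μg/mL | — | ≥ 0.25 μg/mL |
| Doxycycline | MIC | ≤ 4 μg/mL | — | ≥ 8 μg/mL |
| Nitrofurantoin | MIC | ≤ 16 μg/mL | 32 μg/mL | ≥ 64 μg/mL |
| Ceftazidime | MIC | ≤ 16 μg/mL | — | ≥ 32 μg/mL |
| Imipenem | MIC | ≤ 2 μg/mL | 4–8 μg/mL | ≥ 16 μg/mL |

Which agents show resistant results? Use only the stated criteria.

clindamycin, imipenem, rifampin

Clindamycin: 64 μg/mL is ≥ 0.25 μg/mL — Resistant
Erythromycin (0.06 μg/mL) ≤ 16 μg/mL — susceptible
Ceftriaxone (0.03 μg/mL) ≤ 0.12 μg/mL ⇒ susceptible
Doxycycline: 0.12 μg/mL is ≤ 4 μg/mL — S
Moxifloxacin: 0.12 μg/mL is ≤ 1 μg/mL → susceptible
Fosfomycin 0.5 μg/mL: ≤ 0.5 μg/mL → Susceptible
Cefepime: 4 μg/mL is = 4 μg/mL ⇒ intermediate
Imipenem (128 μg/mL) ≥ 16 μg/mL → Resistant
Rifampin 16 μg/mL: ≥ 4 μg/mL → Resistant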